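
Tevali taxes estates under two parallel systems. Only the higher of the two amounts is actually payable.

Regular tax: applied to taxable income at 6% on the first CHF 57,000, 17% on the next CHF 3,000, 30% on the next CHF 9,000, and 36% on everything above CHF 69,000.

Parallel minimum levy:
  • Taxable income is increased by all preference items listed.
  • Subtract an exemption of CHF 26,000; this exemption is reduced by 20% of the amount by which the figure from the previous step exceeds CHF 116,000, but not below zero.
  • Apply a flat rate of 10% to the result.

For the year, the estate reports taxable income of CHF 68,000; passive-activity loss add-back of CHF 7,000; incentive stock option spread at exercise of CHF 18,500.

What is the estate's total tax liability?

Parallel minimum levy:
  Adjusted income: CHF 68,000 + CHF 7,000 + CHF 18,500 = CHF 93,500
  Exemption: CHF 93,500 ≤ CHF 116,000, so full CHF 26,000 applies
  Base: CHF 93,500 − CHF 26,000 = CHF 67,500
  CHF 67,500 × 10% = CHF 6,750

Regular tax:
  CHF 57,000 × 6% = CHF 3,420
  CHF 3,000 × 17% = CHF 510
  CHF 8,000 × 30% = CHF 2,400
  → CHF 6,330

CHF 6,750 > CHF 6,330, so the parallel minimum levy is the binding amount.

CHF 6,750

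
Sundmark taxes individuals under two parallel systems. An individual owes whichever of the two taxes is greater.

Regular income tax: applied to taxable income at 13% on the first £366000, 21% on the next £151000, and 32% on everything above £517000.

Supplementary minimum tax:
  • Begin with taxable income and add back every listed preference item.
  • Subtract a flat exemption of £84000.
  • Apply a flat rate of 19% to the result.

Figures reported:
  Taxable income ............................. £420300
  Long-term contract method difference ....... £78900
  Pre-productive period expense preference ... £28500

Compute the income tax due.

£84303

Regular income tax:
  £366000 × 13% = £47580
  £54300 × 21% = £11403
  → £58983

Supplementary minimum tax:
  Adjusted income: £420300 + £78900 + £28500 = £527700
  Less exemption £84000 → base £443700
  £443700 × 19% = £84303

£84303 > £58983, so the supplementary minimum tax is the binding amount.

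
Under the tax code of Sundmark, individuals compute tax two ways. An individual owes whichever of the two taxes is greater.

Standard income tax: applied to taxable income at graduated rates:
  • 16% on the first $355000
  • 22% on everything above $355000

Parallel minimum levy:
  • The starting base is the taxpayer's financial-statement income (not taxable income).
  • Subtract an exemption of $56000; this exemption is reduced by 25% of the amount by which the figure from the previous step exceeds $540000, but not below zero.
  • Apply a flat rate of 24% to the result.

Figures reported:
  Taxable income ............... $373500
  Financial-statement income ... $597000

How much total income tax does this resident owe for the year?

$133260

Parallel minimum levy:
  Base (financial-statement income): $597000
  Exemption: $56000 − 25% × ($597000 − $540000) = $56000 − $14250 = $41750
  Base: $597000 − $41750 = $555250
  $555250 × 24% = $133260

Standard income tax:
  $355000 × 16% = $56800
  $18500 × 22% = $4070
  → $60870

$133260 > $60870, so the parallel minimum levy is the binding amount.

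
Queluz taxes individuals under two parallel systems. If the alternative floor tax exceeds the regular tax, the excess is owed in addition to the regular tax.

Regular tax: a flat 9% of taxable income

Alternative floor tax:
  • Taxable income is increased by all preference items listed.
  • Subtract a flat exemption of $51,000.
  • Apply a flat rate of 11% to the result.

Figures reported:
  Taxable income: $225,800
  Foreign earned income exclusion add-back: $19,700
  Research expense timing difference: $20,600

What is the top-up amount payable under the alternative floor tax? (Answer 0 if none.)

Regular tax:
  $225,800 × 9% = $20,322

Alternative floor tax:
  Adjusted income: $225,800 + $19,700 + $20,600 = $266,100
  Less exemption $51,000 → base $215,100
  $215,100 × 11% = $23,661

Excess of alternative floor tax over regular tax: $23,661 − $20,322 = $3,339.

$3,339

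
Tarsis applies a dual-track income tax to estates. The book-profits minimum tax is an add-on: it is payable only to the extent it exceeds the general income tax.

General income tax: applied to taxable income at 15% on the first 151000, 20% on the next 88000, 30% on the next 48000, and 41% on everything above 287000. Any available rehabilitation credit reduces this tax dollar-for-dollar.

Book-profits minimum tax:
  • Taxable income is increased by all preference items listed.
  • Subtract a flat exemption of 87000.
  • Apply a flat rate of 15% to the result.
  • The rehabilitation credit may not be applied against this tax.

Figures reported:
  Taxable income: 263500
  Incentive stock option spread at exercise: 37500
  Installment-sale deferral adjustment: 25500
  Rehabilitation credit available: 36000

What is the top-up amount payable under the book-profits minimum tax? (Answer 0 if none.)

Book-profits minimum tax:
  Adjusted income: 263500 + 37500 + 25500 = 326500
  Less exemption 87000 → base 239500
  239500 × 15% = 35925

General income tax:
  151000 × 15% = 22650
  88000 × 20% = 17600
  24500 × 30% = 7350
  → 47600
  Less rehabilitation credit 36000 → 11600

Excess of book-profits minimum tax over general income tax: 35925 − 11600 = 24325.

24325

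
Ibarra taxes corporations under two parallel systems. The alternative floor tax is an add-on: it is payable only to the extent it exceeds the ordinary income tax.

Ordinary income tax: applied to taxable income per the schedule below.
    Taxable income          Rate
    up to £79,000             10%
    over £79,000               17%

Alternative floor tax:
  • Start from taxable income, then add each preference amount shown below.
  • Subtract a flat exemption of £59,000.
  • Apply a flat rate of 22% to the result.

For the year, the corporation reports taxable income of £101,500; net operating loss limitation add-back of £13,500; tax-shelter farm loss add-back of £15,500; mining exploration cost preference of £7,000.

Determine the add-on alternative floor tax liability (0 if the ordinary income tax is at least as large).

£5,545

Alternative floor tax:
  Adjusted income: £101,500 + £13,500 + £15,500 + £7,000 = £137,500
  Less exemption £59,000 → base £78,500
  £78,500 × 22% = £17,270

Ordinary income tax:
  £79,000 × 10% = £7,900
  £22,500 × 17% = £3,825
  → £11,725

Excess of alternative floor tax over ordinary income tax: £17,270 − £11,725 = £5,545.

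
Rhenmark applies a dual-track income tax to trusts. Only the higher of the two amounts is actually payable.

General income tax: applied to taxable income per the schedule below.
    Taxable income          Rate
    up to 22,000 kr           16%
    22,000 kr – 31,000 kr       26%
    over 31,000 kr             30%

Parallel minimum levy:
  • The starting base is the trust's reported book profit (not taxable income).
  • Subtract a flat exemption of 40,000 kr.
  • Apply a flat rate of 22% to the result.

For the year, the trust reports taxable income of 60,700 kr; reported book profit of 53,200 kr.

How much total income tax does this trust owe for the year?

14,770 kr

Parallel minimum levy:
  Base (reported book profit): 53,200 kr
  Less exemption 40,000 kr → base 13,200 kr
  13,200 kr × 22% = 2,904 kr

General income tax:
  22,000 kr × 16% = 3,520 kr
  9,000 kr × 26% = 2,340 kr
  29,700 kr × 30% = 8,910 kr
  → 14,770 kr

14,770 kr > 2,904 kr, so the general income tax governs.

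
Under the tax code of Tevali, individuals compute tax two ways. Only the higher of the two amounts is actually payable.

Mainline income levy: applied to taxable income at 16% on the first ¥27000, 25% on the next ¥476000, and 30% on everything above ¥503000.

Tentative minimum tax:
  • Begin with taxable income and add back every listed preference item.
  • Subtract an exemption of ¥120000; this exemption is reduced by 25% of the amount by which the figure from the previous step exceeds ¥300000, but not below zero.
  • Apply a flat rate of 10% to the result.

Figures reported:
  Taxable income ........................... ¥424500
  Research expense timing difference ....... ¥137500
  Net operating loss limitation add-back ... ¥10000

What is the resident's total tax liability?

¥103695

Mainline income levy:
  ¥27000 × 16% = ¥4320
  ¥397500 × 25% = ¥99375
  → ¥103695

Tentative minimum tax:
  Adjusted income: ¥424500 + ¥137500 + ¥10000 = ¥572000
  Exemption: ¥120000 − 25% × (¥572000 − ¥300000) = ¥120000 − ¥68000 = ¥52000
  Base: ¥572000 − ¥52000 = ¥520000
  ¥520000 × 10% = ¥52000

¥103695 > ¥52000, so the mainline income levy governs.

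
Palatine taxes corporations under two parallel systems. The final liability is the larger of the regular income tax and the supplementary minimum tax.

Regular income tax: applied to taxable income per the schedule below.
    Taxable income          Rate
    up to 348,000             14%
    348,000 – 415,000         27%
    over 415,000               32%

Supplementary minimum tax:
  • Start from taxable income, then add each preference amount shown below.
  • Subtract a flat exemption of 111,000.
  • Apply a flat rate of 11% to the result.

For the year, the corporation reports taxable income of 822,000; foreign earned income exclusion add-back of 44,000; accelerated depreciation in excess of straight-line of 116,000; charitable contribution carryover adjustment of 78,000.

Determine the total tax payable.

197,050

Supplementary minimum tax:
  Adjusted income: 822,000 + 44,000 + 116,000 + 78,000 = 1,060,000
  Less exemption 111,000 → base 949,000
  949,000 × 11% = 104,390

Regular income tax:
  348,000 × 14% = 48,720
  67,000 × 27% = 18,090
  407,000 × 32% = 130,240
  → 197,050

197,050 > 104,390, so the regular income tax governs.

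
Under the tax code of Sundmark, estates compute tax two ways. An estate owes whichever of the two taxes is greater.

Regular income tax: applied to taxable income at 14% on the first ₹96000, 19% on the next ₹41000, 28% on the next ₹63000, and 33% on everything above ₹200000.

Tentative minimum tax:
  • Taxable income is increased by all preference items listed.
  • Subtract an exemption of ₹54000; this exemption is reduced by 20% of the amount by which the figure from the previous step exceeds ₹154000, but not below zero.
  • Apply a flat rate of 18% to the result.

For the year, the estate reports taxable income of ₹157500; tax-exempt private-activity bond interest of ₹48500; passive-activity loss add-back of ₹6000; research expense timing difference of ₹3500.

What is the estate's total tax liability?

₹31284

Regular income tax:
  ₹96000 × 14% = ₹13440
  ₹41000 × 19% = ₹7790
  ₹20500 × 28% = ₹5740
  → ₹26970

Tentative minimum tax:
  Adjusted income: ₹157500 + ₹48500 + ₹6000 + ₹3500 = ₹215500
  Exemption: ₹54000 − 20% × (₹215500 − ₹154000) = ₹54000 − ₹12300 = ₹41700
  Base: ₹215500 − ₹41700 = ₹173800
  ₹173800 × 18% = ₹31284

₹31284 > ₹26970, so the tentative minimum tax is the binding amount.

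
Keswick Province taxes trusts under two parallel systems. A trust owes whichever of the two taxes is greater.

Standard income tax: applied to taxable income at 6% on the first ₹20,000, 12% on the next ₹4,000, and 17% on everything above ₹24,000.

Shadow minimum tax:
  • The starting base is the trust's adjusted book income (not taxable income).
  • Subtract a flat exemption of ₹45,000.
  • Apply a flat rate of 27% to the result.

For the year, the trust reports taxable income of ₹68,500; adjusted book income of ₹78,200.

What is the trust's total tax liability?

Standard income tax:
  ₹20,000 × 6% = ₹1,200
  ₹4,000 × 12% = ₹480
  ₹44,500 × 17% = ₹7,565
  → ₹9,245

Shadow minimum tax:
  Base (adjusted book income): ₹78,200
  Less exemption ₹45,000 → base ₹33,200
  ₹33,200 × 27% = ₹8,964

₹9,245 > ₹8,964, so the standard income tax governs.

₹9,245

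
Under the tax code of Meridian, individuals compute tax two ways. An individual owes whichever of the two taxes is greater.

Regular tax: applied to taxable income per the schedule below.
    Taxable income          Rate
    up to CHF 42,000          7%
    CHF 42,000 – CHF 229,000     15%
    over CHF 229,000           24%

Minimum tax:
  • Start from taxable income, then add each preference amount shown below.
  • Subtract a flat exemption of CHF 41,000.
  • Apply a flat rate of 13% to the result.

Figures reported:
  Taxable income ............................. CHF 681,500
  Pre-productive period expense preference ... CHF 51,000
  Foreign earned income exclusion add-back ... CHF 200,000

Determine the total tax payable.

Regular tax:
  CHF 42,000 × 7% = CHF 2,940
  CHF 187,000 × 15% = CHF 28,050
  CHF 452,500 × 24% = CHF 108,600
  → CHF 139,590

Minimum tax:
  Adjusted income: CHF 681,500 + CHF 51,000 + CHF 200,000 = CHF 932,500
  Less exemption CHF 41,000 → base CHF 891,500
  CHF 891,500 × 13% = CHF 115,895

CHF 139,590 > CHF 115,895, so the regular tax governs.

CHF 139,590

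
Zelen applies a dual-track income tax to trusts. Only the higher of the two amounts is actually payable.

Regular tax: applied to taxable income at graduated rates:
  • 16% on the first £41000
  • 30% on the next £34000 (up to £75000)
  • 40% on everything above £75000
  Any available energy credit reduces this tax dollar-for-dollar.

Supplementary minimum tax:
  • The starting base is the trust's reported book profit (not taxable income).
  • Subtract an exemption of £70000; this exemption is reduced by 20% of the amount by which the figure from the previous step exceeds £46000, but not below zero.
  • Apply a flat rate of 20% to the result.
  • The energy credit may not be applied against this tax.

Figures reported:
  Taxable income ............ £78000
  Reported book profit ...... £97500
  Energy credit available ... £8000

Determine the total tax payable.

£9960

Supplementary minimum tax:
  Base (reported book profit): £97500
  Exemption: £70000 − 20% × (£97500 − £46000) = £70000 − £10300 = £59700
  Base: £97500 − £59700 = £37800
  £37800 × 20% = £7560

Regular tax:
  £41000 × 16% = £6560
  £34000 × 30% = £10200
  £3000 × 40% = £1200
  → £17960
  Less energy credit £8000 → £9960

£9960 > £7560, so the regular tax governs.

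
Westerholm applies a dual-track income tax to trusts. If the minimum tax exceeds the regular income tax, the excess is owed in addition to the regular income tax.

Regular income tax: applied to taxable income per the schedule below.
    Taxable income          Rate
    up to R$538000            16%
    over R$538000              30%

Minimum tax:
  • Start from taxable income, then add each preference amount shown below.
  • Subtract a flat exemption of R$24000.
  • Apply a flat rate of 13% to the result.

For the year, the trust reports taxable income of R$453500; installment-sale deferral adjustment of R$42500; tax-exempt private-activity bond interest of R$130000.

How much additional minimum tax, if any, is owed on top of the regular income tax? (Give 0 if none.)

R$5700

Minimum tax:
  Adjusted income: R$453500 + R$42500 + R$130000 = R$626000
  Less exemption R$24000 → base R$602000
  R$602000 × 13% = R$78260

Regular income tax:
  R$453500 × 16% = R$72560

Excess of minimum tax over regular income tax: R$78260 − R$72560 = R$5700.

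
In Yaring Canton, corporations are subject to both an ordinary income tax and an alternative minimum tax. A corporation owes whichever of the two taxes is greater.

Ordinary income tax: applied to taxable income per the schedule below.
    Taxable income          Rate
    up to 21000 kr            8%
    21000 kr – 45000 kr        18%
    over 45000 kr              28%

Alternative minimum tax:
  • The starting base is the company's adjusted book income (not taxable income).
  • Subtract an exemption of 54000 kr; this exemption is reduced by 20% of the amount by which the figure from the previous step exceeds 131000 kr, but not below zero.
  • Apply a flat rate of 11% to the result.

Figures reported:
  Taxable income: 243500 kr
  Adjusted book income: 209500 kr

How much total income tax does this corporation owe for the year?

Alternative minimum tax:
  Base (adjusted book income): 209500 kr
  Exemption: 54000 kr − 20% × (209500 kr − 131000 kr) = 54000 kr − 15700 kr = 38300 kr
  Base: 209500 kr − 38300 kr = 171200 kr
  171200 kr × 11% = 18832 kr

Ordinary income tax:
  21000 kr × 8% = 1680 kr
  24000 kr × 18% = 4320 kr
  198500 kr × 28% = 55580 kr
  → 61580 kr

61580 kr > 18832 kr, so the ordinary income tax governs.

61580 kr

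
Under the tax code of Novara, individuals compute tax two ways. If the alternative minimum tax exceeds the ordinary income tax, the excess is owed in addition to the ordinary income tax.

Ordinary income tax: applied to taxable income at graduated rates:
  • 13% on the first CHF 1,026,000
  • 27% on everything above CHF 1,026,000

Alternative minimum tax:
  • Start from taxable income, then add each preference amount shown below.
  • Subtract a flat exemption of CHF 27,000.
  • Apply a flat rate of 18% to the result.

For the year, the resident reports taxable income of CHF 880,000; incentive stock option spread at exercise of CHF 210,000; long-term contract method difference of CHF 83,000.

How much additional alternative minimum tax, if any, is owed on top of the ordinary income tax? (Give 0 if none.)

CHF 91,880

Ordinary income tax:
  CHF 880,000 × 13% = CHF 114,400

Alternative minimum tax:
  Adjusted income: CHF 880,000 + CHF 210,000 + CHF 83,000 = CHF 1,173,000
  Less exemption CHF 27,000 → base CHF 1,146,000
  CHF 1,146,000 × 18% = CHF 206,280

Excess of alternative minimum tax over ordinary income tax: CHF 206,280 − CHF 114,400 = CHF 91,880.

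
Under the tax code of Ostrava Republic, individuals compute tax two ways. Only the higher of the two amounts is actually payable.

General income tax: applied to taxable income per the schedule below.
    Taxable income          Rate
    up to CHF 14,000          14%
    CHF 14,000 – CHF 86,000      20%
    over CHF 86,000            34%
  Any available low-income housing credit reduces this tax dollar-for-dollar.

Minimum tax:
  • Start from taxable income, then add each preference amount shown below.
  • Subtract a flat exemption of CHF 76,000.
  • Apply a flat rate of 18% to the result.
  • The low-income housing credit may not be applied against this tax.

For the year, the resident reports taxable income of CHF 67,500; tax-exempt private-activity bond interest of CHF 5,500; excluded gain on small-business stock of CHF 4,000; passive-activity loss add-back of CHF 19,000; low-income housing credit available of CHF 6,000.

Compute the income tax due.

Minimum tax:
  Adjusted income: CHF 67,500 + CHF 5,500 + CHF 4,000 + CHF 19,000 = CHF 96,000
  Less exemption CHF 76,000 → base CHF 20,000
  CHF 20,000 × 18% = CHF 3,600

General income tax:
  CHF 14,000 × 14% = CHF 1,960
  CHF 53,500 × 20% = CHF 10,700
  → CHF 12,660
  Less low-income housing credit CHF 6,000 → CHF 6,660

CHF 6,660 > CHF 3,600, so the general income tax governs.

CHF 6,660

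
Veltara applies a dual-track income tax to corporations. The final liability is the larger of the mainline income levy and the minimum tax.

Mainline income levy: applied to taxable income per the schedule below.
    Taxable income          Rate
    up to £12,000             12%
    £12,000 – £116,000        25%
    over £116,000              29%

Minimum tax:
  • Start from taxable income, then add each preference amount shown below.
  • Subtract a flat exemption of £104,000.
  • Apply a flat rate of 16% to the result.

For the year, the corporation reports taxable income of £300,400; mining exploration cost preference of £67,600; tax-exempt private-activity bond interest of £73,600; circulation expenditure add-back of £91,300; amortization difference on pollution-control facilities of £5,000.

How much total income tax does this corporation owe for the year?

Minimum tax:
  Adjusted income: £300,400 + £67,600 + £73,600 + £91,300 + £5,000 = £537,900
  Less exemption £104,000 → base £433,900
  £433,900 × 16% = £69,424

Mainline income levy:
  £12,000 × 12% = £1,440
  £104,000 × 25% = £26,000
  £184,400 × 29% = £53,476
  → £80,916

£80,916 > £69,424, so the mainline income levy governs.

£80,916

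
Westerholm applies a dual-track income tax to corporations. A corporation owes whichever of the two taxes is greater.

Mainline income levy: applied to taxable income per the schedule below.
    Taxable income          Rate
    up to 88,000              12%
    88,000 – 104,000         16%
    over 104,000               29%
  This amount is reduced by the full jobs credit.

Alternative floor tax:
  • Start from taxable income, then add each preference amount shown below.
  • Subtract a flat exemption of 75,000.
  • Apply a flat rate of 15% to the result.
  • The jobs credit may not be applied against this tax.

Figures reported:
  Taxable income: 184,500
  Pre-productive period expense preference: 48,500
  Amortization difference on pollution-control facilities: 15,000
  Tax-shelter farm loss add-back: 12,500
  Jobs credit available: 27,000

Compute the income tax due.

Mainline income levy:
  88,000 × 12% = 10,560
  16,000 × 16% = 2,560
  80,500 × 29% = 23,345
  → 36,465
  Less jobs credit 27,000 → 9,465

Alternative floor tax:
  Adjusted income: 184,500 + 48,500 + 15,000 + 12,500 = 260,500
  Less exemption 75,000 → base 185,500
  185,500 × 15% = 27,825

27,825 > 9,465, so the alternative floor tax is the binding amount.

27,825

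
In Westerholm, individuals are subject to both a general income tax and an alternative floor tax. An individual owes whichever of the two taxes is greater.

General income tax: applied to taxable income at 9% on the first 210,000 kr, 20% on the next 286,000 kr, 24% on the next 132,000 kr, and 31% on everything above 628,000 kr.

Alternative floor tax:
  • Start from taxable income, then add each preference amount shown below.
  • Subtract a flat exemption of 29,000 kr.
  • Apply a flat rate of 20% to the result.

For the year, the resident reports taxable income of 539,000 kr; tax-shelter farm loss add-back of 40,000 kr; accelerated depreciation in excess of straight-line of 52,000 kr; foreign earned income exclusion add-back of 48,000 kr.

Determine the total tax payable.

130,000 kr

Alternative floor tax:
  Adjusted income: 539,000 kr + 40,000 kr + 52,000 kr + 48,000 kr = 679,000 kr
  Less exemption 29,000 kr → base 650,000 kr
  650,000 kr × 20% = 130,000 kr

General income tax:
  210,000 kr × 9% = 18,900 kr
  286,000 kr × 20% = 57,200 kr
  43,000 kr × 24% = 10,320 kr
  → 86,420 kr

130,000 kr > 86,420 kr, so the alternative floor tax is the binding amount.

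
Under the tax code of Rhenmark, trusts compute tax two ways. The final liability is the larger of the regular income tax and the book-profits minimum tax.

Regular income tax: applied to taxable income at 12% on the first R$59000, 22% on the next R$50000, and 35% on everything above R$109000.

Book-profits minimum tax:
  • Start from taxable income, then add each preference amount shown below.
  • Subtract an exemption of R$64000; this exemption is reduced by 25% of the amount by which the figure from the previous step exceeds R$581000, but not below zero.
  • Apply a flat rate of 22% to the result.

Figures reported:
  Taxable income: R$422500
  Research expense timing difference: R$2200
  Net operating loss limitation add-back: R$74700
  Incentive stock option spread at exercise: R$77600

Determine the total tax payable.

R$127805

Book-profits minimum tax:
  Adjusted income: R$422500 + R$2200 + R$74700 + R$77600 = R$577000
  Exemption: R$577000 ≤ R$581000, so full R$64000 applies
  Base: R$577000 − R$64000 = R$513000
  R$513000 × 22% = R$112860

Regular income tax:
  R$59000 × 12% = R$7080
  R$50000 × 22% = R$11000
  R$313500 × 35% = R$109725
  → R$127805

R$127805 > R$112860, so the regular income tax governs.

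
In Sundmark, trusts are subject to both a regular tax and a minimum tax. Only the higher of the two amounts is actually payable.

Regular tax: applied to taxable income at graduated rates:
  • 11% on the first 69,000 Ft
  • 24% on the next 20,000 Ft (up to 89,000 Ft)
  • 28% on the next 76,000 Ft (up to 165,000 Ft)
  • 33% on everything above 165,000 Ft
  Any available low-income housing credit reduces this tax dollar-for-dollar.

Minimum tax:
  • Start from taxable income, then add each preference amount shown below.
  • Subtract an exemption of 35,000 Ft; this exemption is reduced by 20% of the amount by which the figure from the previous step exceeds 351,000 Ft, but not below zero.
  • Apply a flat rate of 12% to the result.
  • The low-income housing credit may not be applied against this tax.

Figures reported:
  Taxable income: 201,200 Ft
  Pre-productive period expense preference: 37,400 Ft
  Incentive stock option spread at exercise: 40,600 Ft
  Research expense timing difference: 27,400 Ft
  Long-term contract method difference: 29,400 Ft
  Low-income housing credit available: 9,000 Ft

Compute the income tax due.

Minimum tax:
  Adjusted income: 201,200 Ft + 37,400 Ft + 40,600 Ft + 27,400 Ft + 29,400 Ft = 336,000 Ft
  Exemption: 336,000 Ft ≤ 351,000 Ft, so full 35,000 Ft applies
  Base: 336,000 Ft − 35,000 Ft = 301,000 Ft
  301,000 Ft × 12% = 36,120 Ft

Regular tax:
  69,000 Ft × 11% = 7,590 Ft
  20,000 Ft × 24% = 4,800 Ft
  76,000 Ft × 28% = 21,280 Ft
  36,200 Ft × 33% = 11,946 Ft
  → 45,616 Ft
  Less low-income housing credit 9,000 Ft → 36,616 Ft

36,616 Ft > 36,120 Ft, so the regular tax governs.

36,616 Ft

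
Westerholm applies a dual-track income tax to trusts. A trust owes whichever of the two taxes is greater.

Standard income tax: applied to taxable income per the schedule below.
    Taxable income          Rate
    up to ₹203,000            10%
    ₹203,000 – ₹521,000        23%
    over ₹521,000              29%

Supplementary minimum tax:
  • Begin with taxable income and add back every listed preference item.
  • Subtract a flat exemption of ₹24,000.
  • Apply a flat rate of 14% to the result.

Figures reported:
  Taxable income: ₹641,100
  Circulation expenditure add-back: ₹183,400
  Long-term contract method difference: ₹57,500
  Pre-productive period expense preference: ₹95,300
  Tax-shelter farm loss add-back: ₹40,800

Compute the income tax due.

Supplementary minimum tax:
  Adjusted income: ₹641,100 + ₹183,400 + ₹57,500 + ₹95,300 + ₹40,800 = ₹1,018,100
  Less exemption ₹24,000 → base ₹994,100
  ₹994,100 × 14% = ₹139,174

Standard income tax:
  ₹203,000 × 10% = ₹20,300
  ₹318,000 × 23% = ₹73,140
  ₹120,100 × 29% = ₹34,829
  → ₹128,269

₹139,174 > ₹128,269, so the supplementary minimum tax is the binding amount.

₹139,174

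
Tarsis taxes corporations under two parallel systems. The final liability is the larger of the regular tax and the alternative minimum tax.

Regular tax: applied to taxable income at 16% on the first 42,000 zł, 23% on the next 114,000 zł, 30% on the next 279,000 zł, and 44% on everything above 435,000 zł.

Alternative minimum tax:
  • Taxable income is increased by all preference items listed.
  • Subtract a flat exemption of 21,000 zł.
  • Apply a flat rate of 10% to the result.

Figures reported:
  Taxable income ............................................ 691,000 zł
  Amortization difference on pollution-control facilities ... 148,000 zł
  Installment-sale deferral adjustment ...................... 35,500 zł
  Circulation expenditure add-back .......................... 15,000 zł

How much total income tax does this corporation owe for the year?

Alternative minimum tax:
  Adjusted income: 691,000 zł + 148,000 zł + 35,500 zł + 15,000 zł = 889,500 zł
  Less exemption 21,000 zł → base 868,500 zł
  868,500 zł × 10% = 86,850 zł

Regular tax:
  42,000 zł × 16% = 6,720 zł
  114,000 zł × 23% = 26,220 zł
  279,000 zł × 30% = 83,700 zł
  256,000 zł × 44% = 112,640 zł
  → 229,280 zł

229,280 zł > 86,850 zł, so the regular tax governs.

229,280 zł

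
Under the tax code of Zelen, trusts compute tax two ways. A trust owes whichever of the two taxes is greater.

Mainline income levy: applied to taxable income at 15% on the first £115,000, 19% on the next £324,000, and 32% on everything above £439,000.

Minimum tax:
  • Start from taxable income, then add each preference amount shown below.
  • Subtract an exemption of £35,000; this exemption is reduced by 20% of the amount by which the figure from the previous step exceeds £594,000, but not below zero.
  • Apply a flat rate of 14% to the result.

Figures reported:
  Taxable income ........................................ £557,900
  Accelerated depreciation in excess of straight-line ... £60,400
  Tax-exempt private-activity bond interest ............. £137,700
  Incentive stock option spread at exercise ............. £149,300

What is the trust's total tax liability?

Minimum tax:
  Adjusted income: £557,900 + £60,400 + £137,700 + £149,300 = £905,300
  Exemption: 20% × (£905,300 − £594,000) = £62,260 ≥ £35,000, so the exemption is fully phased out
  Base: £905,300 − £0 = £905,300
  £905,300 × 14% = £126,742

Mainline income levy:
  £115,000 × 15% = £17,250
  £324,000 × 19% = £61,560
  £118,900 × 32% = £38,048
  → £116,858

£126,742 > £116,858, so the minimum tax is the binding amount.

£126,742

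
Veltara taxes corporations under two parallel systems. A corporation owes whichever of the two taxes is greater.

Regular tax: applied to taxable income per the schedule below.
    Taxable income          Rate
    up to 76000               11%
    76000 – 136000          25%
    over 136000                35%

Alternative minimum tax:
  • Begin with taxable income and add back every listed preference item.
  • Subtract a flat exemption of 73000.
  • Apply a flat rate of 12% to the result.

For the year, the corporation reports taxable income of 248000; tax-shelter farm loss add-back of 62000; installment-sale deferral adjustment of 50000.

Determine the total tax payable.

Regular tax:
  76000 × 11% = 8360
  60000 × 25% = 15000
  112000 × 35% = 39200
  → 62560

Alternative minimum tax:
  Adjusted income: 248000 + 62000 + 50000 = 360000
  Less exemption 73000 → base 287000
  287000 × 12% = 34440

62560 > 34440, so the regular tax governs.

62560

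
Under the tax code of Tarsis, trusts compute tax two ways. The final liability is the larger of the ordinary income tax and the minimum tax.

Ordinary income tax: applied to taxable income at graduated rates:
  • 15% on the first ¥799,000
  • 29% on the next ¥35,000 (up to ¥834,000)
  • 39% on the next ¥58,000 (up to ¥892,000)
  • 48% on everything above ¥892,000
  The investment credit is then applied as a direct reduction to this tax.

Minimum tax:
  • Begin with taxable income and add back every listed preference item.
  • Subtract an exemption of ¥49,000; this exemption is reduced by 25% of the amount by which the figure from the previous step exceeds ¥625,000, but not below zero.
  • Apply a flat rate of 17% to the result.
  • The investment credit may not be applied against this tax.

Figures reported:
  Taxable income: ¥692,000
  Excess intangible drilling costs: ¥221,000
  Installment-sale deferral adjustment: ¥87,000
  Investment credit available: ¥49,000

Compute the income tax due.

Minimum tax:
  Adjusted income: ¥692,000 + ¥221,000 + ¥87,000 = ¥1,000,000
  Exemption: 25% × (¥1,000,000 − ¥625,000) = ¥93,750 ≥ ¥49,000, so the exemption is fully phased out
  Base: ¥1,000,000 − ¥0 = ¥1,000,000
  ¥1,000,000 × 17% = ¥170,000

Ordinary income tax:
  ¥692,000 × 15% = ¥103,800
  Less investment credit ¥49,000 → ¥54,800

¥170,000 > ¥54,800, so the minimum tax is the binding amount.

¥170,000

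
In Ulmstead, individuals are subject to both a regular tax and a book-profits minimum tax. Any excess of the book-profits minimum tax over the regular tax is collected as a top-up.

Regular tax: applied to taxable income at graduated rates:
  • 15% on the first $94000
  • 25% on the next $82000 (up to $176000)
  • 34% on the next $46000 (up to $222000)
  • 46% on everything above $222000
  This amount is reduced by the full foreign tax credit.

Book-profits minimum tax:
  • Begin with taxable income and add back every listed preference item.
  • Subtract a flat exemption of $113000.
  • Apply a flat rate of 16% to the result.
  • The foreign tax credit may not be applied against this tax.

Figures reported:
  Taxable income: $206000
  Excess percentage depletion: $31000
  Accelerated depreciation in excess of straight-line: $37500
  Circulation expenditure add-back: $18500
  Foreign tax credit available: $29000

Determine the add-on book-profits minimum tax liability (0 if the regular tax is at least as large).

Book-profits minimum tax:
  Adjusted income: $206000 + $31000 + $37500 + $18500 = $293000
  Less exemption $113000 → base $180000
  $180000 × 16% = $28800

Regular tax:
  $94000 × 15% = $14100
  $82000 × 25% = $20500
  $30000 × 34% = $10200
  → $44800
  Less foreign tax credit $29000 → $15800

Excess of book-profits minimum tax over regular tax: $28800 − $15800 = $13000.

$13000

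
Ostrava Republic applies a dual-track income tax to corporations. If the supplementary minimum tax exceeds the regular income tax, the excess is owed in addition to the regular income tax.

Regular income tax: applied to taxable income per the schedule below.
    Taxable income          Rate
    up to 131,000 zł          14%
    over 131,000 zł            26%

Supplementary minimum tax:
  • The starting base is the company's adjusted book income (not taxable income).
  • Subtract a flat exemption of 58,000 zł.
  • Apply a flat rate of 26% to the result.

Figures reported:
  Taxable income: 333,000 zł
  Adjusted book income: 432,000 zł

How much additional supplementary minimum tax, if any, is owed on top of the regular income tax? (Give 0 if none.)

26,380 zł

Supplementary minimum tax:
  Base (adjusted book income): 432,000 zł
  Less exemption 58,000 zł → base 374,000 zł
  374,000 zł × 26% = 97,240 zł

Regular income tax:
  131,000 zł × 14% = 18,340 zł
  202,000 zł × 26% = 52,520 zł
  → 70,860 zł

Excess of supplementary minimum tax over regular income tax: 97,240 zł − 70,860 zł = 26,380 zł.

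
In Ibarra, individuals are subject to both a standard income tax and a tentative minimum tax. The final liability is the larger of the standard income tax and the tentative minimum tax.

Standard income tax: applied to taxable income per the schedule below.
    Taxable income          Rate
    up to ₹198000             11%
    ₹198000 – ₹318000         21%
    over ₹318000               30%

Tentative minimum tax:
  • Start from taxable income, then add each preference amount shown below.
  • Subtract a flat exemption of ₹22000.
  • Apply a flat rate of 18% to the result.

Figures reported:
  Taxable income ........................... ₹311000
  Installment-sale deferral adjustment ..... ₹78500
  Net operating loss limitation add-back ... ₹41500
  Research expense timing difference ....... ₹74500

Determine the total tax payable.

Tentative minimum tax:
  Adjusted income: ₹311000 + ₹78500 + ₹41500 + ₹74500 = ₹505500
  Less exemption ₹22000 → base ₹483500
  ₹483500 × 18% = ₹87030

Standard income tax:
  ₹198000 × 11% = ₹21780
  ₹113000 × 21% = ₹23730
  → ₹45510

₹87030 > ₹45510, so the tentative minimum tax is the binding amount.

₹87030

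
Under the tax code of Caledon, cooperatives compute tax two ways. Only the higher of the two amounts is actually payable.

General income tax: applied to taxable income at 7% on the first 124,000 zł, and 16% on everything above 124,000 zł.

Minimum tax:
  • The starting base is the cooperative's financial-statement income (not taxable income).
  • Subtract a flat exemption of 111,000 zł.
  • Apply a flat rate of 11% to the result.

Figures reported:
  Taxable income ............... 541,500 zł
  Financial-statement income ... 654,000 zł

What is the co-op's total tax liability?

75,480 zł

Minimum tax:
  Base (financial-statement income): 654,000 zł
  Less exemption 111,000 zł → base 543,000 zł
  543,000 zł × 11% = 59,730 zł

General income tax:
  124,000 zł × 7% = 8,680 zł
  417,500 zł × 16% = 66,800 zł
  → 75,480 zł

75,480 zł > 59,730 zł, so the general income tax governs.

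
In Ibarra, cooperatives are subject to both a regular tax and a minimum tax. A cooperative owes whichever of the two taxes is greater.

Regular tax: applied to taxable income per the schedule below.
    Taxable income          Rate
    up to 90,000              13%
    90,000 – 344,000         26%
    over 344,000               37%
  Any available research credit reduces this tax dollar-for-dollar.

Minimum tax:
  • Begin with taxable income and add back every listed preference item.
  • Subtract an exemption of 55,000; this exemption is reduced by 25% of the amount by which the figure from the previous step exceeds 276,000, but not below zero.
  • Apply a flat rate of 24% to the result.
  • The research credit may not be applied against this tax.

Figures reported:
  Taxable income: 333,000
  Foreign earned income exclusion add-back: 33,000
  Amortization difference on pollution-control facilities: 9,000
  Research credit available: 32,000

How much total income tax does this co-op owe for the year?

82,740

Minimum tax:
  Adjusted income: 333,000 + 33,000 + 9,000 = 375,000
  Exemption: 55,000 − 25% × (375,000 − 276,000) = 55,000 − 24,750 = 30,250
  Base: 375,000 − 30,250 = 344,750
  344,750 × 24% = 82,740

Regular tax:
  90,000 × 13% = 11,700
  243,000 × 26% = 63,180
  → 74,880
  Less research credit 32,000 → 42,880

82,740 > 42,880, so the minimum tax is the binding amount.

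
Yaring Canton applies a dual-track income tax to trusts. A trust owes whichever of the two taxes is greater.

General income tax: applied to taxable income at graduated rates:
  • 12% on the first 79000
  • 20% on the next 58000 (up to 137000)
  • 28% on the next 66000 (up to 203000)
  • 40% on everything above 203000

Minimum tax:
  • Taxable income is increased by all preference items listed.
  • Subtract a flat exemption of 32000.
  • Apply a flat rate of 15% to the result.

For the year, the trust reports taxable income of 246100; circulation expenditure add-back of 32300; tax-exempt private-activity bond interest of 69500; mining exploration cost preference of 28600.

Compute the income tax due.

Minimum tax:
  Adjusted income: 246100 + 32300 + 69500 + 28600 = 376500
  Less exemption 32000 → base 344500
  344500 × 15% = 51675

General income tax:
  79000 × 12% = 9480
  58000 × 20% = 11600
  66000 × 28% = 18480
  43100 × 40% = 17240
  → 56800

56800 > 51675, so the general income tax governs.

56800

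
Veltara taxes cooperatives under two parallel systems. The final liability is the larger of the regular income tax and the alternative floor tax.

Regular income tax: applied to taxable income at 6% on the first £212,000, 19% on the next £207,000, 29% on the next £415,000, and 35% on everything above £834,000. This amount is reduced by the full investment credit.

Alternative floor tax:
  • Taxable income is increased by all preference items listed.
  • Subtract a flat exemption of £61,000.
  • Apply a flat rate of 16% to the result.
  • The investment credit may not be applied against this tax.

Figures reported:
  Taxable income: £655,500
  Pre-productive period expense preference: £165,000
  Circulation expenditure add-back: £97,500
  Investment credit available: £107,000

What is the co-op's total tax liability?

£137,120

Alternative floor tax:
  Adjusted income: £655,500 + £165,000 + £97,500 = £918,000
  Less exemption £61,000 → base £857,000
  £857,000 × 16% = £137,120

Regular income tax:
  £212,000 × 6% = £12,720
  £207,000 × 19% = £39,330
  £236,500 × 29% = £68,585
  → £120,635
  Less investment credit £107,000 → £13,635

£137,120 > £13,635, so the alternative floor tax is the binding amount.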